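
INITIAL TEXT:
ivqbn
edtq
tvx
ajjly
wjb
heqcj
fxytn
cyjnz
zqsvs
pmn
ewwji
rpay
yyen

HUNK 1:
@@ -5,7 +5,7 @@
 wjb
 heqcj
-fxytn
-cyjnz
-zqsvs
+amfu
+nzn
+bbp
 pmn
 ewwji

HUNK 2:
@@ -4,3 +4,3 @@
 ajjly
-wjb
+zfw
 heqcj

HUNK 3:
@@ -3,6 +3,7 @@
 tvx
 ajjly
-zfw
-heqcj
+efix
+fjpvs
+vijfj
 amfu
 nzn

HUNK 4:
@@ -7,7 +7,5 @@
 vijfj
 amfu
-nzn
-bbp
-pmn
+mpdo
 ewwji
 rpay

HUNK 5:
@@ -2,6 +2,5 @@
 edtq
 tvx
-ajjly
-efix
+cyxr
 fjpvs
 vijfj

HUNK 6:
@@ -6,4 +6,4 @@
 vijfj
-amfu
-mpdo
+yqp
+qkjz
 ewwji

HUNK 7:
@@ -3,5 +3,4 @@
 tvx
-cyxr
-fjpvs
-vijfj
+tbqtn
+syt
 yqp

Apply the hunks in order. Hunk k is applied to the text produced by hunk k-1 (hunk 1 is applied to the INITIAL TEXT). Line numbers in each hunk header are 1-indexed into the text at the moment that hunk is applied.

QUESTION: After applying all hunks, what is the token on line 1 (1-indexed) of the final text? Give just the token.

Hunk 1: at line 5 remove [fxytn,cyjnz,zqsvs] add [amfu,nzn,bbp] -> 13 lines: ivqbn edtq tvx ajjly wjb heqcj amfu nzn bbp pmn ewwji rpay yyen
Hunk 2: at line 4 remove [wjb] add [zfw] -> 13 lines: ivqbn edtq tvx ajjly zfw heqcj amfu nzn bbp pmn ewwji rpay yyen
Hunk 3: at line 3 remove [zfw,heqcj] add [efix,fjpvs,vijfj] -> 14 lines: ivqbn edtq tvx ajjly efix fjpvs vijfj amfu nzn bbp pmn ewwji rpay yyen
Hunk 4: at line 7 remove [nzn,bbp,pmn] add [mpdo] -> 12 lines: ivqbn edtq tvx ajjly efix fjpvs vijfj amfu mpdo ewwji rpay yyen
Hunk 5: at line 2 remove [ajjly,efix] add [cyxr] -> 11 lines: ivqbn edtq tvx cyxr fjpvs vijfj amfu mpdo ewwji rpay yyen
Hunk 6: at line 6 remove [amfu,mpdo] add [yqp,qkjz] -> 11 lines: ivqbn edtq tvx cyxr fjpvs vijfj yqp qkjz ewwji rpay yyen
Hunk 7: at line 3 remove [cyxr,fjpvs,vijfj] add [tbqtn,syt] -> 10 lines: ivqbn edtq tvx tbqtn syt yqp qkjz ewwji rpay yyen
Final line 1: ivqbn

Answer: ivqbn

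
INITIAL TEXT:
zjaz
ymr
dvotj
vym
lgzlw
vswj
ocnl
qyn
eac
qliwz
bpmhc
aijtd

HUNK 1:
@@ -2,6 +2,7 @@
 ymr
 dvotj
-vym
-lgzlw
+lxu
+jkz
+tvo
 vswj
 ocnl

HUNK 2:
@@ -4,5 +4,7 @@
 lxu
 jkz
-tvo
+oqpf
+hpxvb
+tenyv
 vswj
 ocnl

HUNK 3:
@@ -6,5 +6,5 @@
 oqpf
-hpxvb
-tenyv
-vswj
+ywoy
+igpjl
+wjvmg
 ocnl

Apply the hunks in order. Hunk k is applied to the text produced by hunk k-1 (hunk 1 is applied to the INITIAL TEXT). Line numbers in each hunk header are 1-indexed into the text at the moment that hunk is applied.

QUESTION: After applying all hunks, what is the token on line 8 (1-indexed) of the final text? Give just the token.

Hunk 1: at line 2 remove [vym,lgzlw] add [lxu,jkz,tvo] -> 13 lines: zjaz ymr dvotj lxu jkz tvo vswj ocnl qyn eac qliwz bpmhc aijtd
Hunk 2: at line 4 remove [tvo] add [oqpf,hpxvb,tenyv] -> 15 lines: zjaz ymr dvotj lxu jkz oqpf hpxvb tenyv vswj ocnl qyn eac qliwz bpmhc aijtd
Hunk 3: at line 6 remove [hpxvb,tenyv,vswj] add [ywoy,igpjl,wjvmg] -> 15 lines: zjaz ymr dvotj lxu jkz oqpf ywoy igpjl wjvmg ocnl qyn eac qliwz bpmhc aijtd
Final line 8: igpjl

Answer: igpjl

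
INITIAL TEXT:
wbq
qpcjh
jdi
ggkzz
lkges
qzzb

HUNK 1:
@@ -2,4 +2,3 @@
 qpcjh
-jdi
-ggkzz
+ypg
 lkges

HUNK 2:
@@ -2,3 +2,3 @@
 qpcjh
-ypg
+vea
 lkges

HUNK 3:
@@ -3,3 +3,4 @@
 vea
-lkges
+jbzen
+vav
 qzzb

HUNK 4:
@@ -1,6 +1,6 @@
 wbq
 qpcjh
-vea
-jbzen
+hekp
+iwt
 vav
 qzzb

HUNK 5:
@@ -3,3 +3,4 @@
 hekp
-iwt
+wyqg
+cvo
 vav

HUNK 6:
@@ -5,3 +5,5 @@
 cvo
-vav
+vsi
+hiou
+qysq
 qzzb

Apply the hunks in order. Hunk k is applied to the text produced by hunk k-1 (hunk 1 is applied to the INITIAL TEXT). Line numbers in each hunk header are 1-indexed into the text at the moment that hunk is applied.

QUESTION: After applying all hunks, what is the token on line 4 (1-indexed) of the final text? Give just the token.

Hunk 1: at line 2 remove [jdi,ggkzz] add [ypg] -> 5 lines: wbq qpcjh ypg lkges qzzb
Hunk 2: at line 2 remove [ypg] add [vea] -> 5 lines: wbq qpcjh vea lkges qzzb
Hunk 3: at line 3 remove [lkges] add [jbzen,vav] -> 6 lines: wbq qpcjh vea jbzen vav qzzb
Hunk 4: at line 1 remove [vea,jbzen] add [hekp,iwt] -> 6 lines: wbq qpcjh hekp iwt vav qzzb
Hunk 5: at line 3 remove [iwt] add [wyqg,cvo] -> 7 lines: wbq qpcjh hekp wyqg cvo vav qzzb
Hunk 6: at line 5 remove [vav] add [vsi,hiou,qysq] -> 9 lines: wbq qpcjh hekp wyqg cvo vsi hiou qysq qzzb
Final line 4: wyqg

Answer: wyqg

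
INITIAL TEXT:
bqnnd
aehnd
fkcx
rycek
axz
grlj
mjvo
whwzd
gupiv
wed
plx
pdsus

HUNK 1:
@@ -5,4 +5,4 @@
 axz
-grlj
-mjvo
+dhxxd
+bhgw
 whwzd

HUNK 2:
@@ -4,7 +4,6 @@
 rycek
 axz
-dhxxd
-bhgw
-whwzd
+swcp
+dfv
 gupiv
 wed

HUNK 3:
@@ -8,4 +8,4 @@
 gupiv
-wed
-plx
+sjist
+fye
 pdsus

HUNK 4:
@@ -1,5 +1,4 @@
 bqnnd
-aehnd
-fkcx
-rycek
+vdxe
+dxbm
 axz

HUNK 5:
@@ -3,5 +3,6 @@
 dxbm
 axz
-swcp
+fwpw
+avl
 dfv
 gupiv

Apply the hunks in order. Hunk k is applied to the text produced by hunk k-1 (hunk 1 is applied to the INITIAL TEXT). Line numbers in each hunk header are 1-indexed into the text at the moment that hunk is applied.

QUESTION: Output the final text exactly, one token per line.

Answer: bqnnd
vdxe
dxbm
axz
fwpw
avl
dfv
gupiv
sjist
fye
pdsus

Derivation:
Hunk 1: at line 5 remove [grlj,mjvo] add [dhxxd,bhgw] -> 12 lines: bqnnd aehnd fkcx rycek axz dhxxd bhgw whwzd gupiv wed plx pdsus
Hunk 2: at line 4 remove [dhxxd,bhgw,whwzd] add [swcp,dfv] -> 11 lines: bqnnd aehnd fkcx rycek axz swcp dfv gupiv wed plx pdsus
Hunk 3: at line 8 remove [wed,plx] add [sjist,fye] -> 11 lines: bqnnd aehnd fkcx rycek axz swcp dfv gupiv sjist fye pdsus
Hunk 4: at line 1 remove [aehnd,fkcx,rycek] add [vdxe,dxbm] -> 10 lines: bqnnd vdxe dxbm axz swcp dfv gupiv sjist fye pdsus
Hunk 5: at line 3 remove [swcp] add [fwpw,avl] -> 11 lines: bqnnd vdxe dxbm axz fwpw avl dfv gupiv sjist fye pdsus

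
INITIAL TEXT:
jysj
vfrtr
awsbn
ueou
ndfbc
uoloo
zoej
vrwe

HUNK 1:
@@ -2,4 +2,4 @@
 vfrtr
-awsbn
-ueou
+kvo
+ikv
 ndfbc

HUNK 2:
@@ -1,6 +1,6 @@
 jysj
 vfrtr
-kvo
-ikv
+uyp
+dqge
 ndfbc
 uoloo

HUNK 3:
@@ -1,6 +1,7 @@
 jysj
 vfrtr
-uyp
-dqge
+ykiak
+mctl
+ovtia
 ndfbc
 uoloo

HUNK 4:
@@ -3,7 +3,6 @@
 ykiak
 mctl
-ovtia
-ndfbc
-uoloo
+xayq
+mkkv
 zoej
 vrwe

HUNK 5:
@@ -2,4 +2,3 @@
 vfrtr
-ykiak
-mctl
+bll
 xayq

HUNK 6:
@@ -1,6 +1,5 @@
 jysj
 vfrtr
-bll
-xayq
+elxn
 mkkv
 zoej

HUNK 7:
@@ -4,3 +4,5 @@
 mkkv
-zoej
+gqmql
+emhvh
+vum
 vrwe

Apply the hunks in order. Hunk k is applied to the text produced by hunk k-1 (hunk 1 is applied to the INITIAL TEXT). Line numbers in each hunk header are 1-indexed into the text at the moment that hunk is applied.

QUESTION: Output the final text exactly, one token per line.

Answer: jysj
vfrtr
elxn
mkkv
gqmql
emhvh
vum
vrwe

Derivation:
Hunk 1: at line 2 remove [awsbn,ueou] add [kvo,ikv] -> 8 lines: jysj vfrtr kvo ikv ndfbc uoloo zoej vrwe
Hunk 2: at line 1 remove [kvo,ikv] add [uyp,dqge] -> 8 lines: jysj vfrtr uyp dqge ndfbc uoloo zoej vrwe
Hunk 3: at line 1 remove [uyp,dqge] add [ykiak,mctl,ovtia] -> 9 lines: jysj vfrtr ykiak mctl ovtia ndfbc uoloo zoej vrwe
Hunk 4: at line 3 remove [ovtia,ndfbc,uoloo] add [xayq,mkkv] -> 8 lines: jysj vfrtr ykiak mctl xayq mkkv zoej vrwe
Hunk 5: at line 2 remove [ykiak,mctl] add [bll] -> 7 lines: jysj vfrtr bll xayq mkkv zoej vrwe
Hunk 6: at line 1 remove [bll,xayq] add [elxn] -> 6 lines: jysj vfrtr elxn mkkv zoej vrwe
Hunk 7: at line 4 remove [zoej] add [gqmql,emhvh,vum] -> 8 lines: jysj vfrtr elxn mkkv gqmql emhvh vum vrwe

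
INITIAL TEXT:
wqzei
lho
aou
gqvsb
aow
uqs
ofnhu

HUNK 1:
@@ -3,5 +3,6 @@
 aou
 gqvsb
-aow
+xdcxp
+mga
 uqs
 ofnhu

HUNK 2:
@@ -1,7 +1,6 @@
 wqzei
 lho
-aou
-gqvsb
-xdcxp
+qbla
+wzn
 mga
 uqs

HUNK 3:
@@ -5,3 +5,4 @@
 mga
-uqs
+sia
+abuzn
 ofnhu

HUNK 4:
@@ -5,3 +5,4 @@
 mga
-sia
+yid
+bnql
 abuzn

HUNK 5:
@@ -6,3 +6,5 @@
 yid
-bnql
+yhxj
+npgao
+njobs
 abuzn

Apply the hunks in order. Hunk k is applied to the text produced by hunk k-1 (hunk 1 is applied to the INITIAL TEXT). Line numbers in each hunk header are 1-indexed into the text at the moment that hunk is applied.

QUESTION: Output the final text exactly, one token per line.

Hunk 1: at line 3 remove [aow] add [xdcxp,mga] -> 8 lines: wqzei lho aou gqvsb xdcxp mga uqs ofnhu
Hunk 2: at line 1 remove [aou,gqvsb,xdcxp] add [qbla,wzn] -> 7 lines: wqzei lho qbla wzn mga uqs ofnhu
Hunk 3: at line 5 remove [uqs] add [sia,abuzn] -> 8 lines: wqzei lho qbla wzn mga sia abuzn ofnhu
Hunk 4: at line 5 remove [sia] add [yid,bnql] -> 9 lines: wqzei lho qbla wzn mga yid bnql abuzn ofnhu
Hunk 5: at line 6 remove [bnql] add [yhxj,npgao,njobs] -> 11 lines: wqzei lho qbla wzn mga yid yhxj npgao njobs abuzn ofnhu

Answer: wqzei
lho
qbla
wzn
mga
yid
yhxj
npgao
njobs
abuzn
ofnhu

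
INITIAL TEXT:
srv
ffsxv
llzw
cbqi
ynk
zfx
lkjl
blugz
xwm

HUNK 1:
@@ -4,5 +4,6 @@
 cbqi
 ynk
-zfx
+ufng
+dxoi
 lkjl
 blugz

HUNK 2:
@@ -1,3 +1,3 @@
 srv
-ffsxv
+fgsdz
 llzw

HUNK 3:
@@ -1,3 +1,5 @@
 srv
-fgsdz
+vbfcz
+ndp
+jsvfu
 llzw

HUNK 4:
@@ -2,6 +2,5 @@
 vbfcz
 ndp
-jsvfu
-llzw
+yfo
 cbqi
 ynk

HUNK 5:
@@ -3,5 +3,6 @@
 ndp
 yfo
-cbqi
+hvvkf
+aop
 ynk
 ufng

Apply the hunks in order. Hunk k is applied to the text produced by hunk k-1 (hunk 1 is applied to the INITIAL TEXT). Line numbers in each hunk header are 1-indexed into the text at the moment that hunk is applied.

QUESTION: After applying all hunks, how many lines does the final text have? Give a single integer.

Hunk 1: at line 4 remove [zfx] add [ufng,dxoi] -> 10 lines: srv ffsxv llzw cbqi ynk ufng dxoi lkjl blugz xwm
Hunk 2: at line 1 remove [ffsxv] add [fgsdz] -> 10 lines: srv fgsdz llzw cbqi ynk ufng dxoi lkjl blugz xwm
Hunk 3: at line 1 remove [fgsdz] add [vbfcz,ndp,jsvfu] -> 12 lines: srv vbfcz ndp jsvfu llzw cbqi ynk ufng dxoi lkjl blugz xwm
Hunk 4: at line 2 remove [jsvfu,llzw] add [yfo] -> 11 lines: srv vbfcz ndp yfo cbqi ynk ufng dxoi lkjl blugz xwm
Hunk 5: at line 3 remove [cbqi] add [hvvkf,aop] -> 12 lines: srv vbfcz ndp yfo hvvkf aop ynk ufng dxoi lkjl blugz xwm
Final line count: 12

Answer: 12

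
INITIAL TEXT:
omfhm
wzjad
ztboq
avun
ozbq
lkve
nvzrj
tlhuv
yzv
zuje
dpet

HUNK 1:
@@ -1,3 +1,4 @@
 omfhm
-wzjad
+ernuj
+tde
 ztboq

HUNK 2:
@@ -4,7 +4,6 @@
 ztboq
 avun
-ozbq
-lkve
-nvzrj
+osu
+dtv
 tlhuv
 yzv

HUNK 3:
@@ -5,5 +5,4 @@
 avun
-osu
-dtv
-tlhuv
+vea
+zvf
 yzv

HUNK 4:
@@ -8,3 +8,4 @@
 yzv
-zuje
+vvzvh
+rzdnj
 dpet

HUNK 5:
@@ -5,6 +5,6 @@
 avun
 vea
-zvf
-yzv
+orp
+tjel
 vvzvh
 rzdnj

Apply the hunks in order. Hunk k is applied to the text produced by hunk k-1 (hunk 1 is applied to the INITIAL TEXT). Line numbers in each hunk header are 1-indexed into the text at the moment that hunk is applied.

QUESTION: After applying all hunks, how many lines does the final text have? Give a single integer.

Hunk 1: at line 1 remove [wzjad] add [ernuj,tde] -> 12 lines: omfhm ernuj tde ztboq avun ozbq lkve nvzrj tlhuv yzv zuje dpet
Hunk 2: at line 4 remove [ozbq,lkve,nvzrj] add [osu,dtv] -> 11 lines: omfhm ernuj tde ztboq avun osu dtv tlhuv yzv zuje dpet
Hunk 3: at line 5 remove [osu,dtv,tlhuv] add [vea,zvf] -> 10 lines: omfhm ernuj tde ztboq avun vea zvf yzv zuje dpet
Hunk 4: at line 8 remove [zuje] add [vvzvh,rzdnj] -> 11 lines: omfhm ernuj tde ztboq avun vea zvf yzv vvzvh rzdnj dpet
Hunk 5: at line 5 remove [zvf,yzv] add [orp,tjel] -> 11 lines: omfhm ernuj tde ztboq avun vea orp tjel vvzvh rzdnj dpet
Final line count: 11

Answer: 11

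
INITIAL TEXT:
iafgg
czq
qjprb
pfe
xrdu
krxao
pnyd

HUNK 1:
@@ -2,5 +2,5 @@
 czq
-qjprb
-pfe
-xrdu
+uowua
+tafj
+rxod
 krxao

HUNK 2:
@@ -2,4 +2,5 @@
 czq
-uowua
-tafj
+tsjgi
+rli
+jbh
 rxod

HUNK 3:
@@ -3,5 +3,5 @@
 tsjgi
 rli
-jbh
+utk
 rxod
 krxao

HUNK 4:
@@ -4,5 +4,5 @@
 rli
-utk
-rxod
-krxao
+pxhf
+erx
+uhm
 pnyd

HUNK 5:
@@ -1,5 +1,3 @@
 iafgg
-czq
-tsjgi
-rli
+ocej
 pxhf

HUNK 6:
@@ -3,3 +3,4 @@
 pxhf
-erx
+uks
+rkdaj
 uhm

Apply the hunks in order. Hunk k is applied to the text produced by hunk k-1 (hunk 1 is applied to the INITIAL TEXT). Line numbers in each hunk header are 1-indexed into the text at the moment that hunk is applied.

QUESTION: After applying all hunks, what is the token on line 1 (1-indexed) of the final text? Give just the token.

Answer: iafgg

Derivation:
Hunk 1: at line 2 remove [qjprb,pfe,xrdu] add [uowua,tafj,rxod] -> 7 lines: iafgg czq uowua tafj rxod krxao pnyd
Hunk 2: at line 2 remove [uowua,tafj] add [tsjgi,rli,jbh] -> 8 lines: iafgg czq tsjgi rli jbh rxod krxao pnyd
Hunk 3: at line 3 remove [jbh] add [utk] -> 8 lines: iafgg czq tsjgi rli utk rxod krxao pnyd
Hunk 4: at line 4 remove [utk,rxod,krxao] add [pxhf,erx,uhm] -> 8 lines: iafgg czq tsjgi rli pxhf erx uhm pnyd
Hunk 5: at line 1 remove [czq,tsjgi,rli] add [ocej] -> 6 lines: iafgg ocej pxhf erx uhm pnyd
Hunk 6: at line 3 remove [erx] add [uks,rkdaj] -> 7 lines: iafgg ocej pxhf uks rkdaj uhm pnyd
Final line 1: iafgg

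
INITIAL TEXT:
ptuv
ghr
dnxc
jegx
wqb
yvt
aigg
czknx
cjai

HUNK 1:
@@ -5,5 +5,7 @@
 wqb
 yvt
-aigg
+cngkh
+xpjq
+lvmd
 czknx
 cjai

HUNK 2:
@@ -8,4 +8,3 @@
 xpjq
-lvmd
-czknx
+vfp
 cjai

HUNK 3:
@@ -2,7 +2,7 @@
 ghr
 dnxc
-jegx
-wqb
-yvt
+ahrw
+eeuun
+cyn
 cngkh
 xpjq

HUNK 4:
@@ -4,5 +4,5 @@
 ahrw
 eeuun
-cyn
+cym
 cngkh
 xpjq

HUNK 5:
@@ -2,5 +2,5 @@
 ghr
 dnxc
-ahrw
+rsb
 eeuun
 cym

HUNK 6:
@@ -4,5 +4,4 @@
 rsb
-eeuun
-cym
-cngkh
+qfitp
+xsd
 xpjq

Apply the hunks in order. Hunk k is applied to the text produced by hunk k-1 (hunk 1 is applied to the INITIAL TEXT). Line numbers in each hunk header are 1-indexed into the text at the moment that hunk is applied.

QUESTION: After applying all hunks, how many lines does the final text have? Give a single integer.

Hunk 1: at line 5 remove [aigg] add [cngkh,xpjq,lvmd] -> 11 lines: ptuv ghr dnxc jegx wqb yvt cngkh xpjq lvmd czknx cjai
Hunk 2: at line 8 remove [lvmd,czknx] add [vfp] -> 10 lines: ptuv ghr dnxc jegx wqb yvt cngkh xpjq vfp cjai
Hunk 3: at line 2 remove [jegx,wqb,yvt] add [ahrw,eeuun,cyn] -> 10 lines: ptuv ghr dnxc ahrw eeuun cyn cngkh xpjq vfp cjai
Hunk 4: at line 4 remove [cyn] add [cym] -> 10 lines: ptuv ghr dnxc ahrw eeuun cym cngkh xpjq vfp cjai
Hunk 5: at line 2 remove [ahrw] add [rsb] -> 10 lines: ptuv ghr dnxc rsb eeuun cym cngkh xpjq vfp cjai
Hunk 6: at line 4 remove [eeuun,cym,cngkh] add [qfitp,xsd] -> 9 lines: ptuv ghr dnxc rsb qfitp xsd xpjq vfp cjai
Final line count: 9

Answer: 9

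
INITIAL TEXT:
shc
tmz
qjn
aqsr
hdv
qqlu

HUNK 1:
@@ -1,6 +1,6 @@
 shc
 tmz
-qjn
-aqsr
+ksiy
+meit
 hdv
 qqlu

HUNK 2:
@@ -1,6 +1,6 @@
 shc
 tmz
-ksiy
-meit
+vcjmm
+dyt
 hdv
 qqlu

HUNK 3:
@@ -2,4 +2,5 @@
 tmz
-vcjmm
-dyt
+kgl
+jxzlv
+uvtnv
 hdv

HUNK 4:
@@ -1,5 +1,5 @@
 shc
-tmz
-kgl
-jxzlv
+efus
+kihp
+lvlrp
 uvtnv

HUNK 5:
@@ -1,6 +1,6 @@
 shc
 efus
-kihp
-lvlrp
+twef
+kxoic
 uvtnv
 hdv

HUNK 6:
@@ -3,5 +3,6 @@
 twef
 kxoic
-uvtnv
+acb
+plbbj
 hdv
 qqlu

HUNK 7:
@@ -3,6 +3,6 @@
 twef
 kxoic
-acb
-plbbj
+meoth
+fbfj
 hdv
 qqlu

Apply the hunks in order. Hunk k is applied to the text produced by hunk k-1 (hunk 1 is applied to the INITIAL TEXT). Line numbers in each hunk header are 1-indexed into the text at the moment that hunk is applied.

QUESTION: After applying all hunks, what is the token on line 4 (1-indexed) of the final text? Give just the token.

Answer: kxoic

Derivation:
Hunk 1: at line 1 remove [qjn,aqsr] add [ksiy,meit] -> 6 lines: shc tmz ksiy meit hdv qqlu
Hunk 2: at line 1 remove [ksiy,meit] add [vcjmm,dyt] -> 6 lines: shc tmz vcjmm dyt hdv qqlu
Hunk 3: at line 2 remove [vcjmm,dyt] add [kgl,jxzlv,uvtnv] -> 7 lines: shc tmz kgl jxzlv uvtnv hdv qqlu
Hunk 4: at line 1 remove [tmz,kgl,jxzlv] add [efus,kihp,lvlrp] -> 7 lines: shc efus kihp lvlrp uvtnv hdv qqlu
Hunk 5: at line 1 remove [kihp,lvlrp] add [twef,kxoic] -> 7 lines: shc efus twef kxoic uvtnv hdv qqlu
Hunk 6: at line 3 remove [uvtnv] add [acb,plbbj] -> 8 lines: shc efus twef kxoic acb plbbj hdv qqlu
Hunk 7: at line 3 remove [acb,plbbj] add [meoth,fbfj] -> 8 lines: shc efus twef kxoic meoth fbfj hdv qqlu
Final line 4: kxoic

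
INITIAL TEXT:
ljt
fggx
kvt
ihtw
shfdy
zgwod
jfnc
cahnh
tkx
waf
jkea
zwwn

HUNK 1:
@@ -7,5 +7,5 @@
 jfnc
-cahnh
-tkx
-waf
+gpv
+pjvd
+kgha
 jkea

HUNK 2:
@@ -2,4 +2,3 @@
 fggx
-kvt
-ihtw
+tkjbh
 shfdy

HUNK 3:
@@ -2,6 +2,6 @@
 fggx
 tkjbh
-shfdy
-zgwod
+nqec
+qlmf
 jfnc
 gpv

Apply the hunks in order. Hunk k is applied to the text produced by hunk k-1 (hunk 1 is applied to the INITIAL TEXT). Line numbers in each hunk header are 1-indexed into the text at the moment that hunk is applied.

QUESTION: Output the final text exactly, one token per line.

Hunk 1: at line 7 remove [cahnh,tkx,waf] add [gpv,pjvd,kgha] -> 12 lines: ljt fggx kvt ihtw shfdy zgwod jfnc gpv pjvd kgha jkea zwwn
Hunk 2: at line 2 remove [kvt,ihtw] add [tkjbh] -> 11 lines: ljt fggx tkjbh shfdy zgwod jfnc gpv pjvd kgha jkea zwwn
Hunk 3: at line 2 remove [shfdy,zgwod] add [nqec,qlmf] -> 11 lines: ljt fggx tkjbh nqec qlmf jfnc gpv pjvd kgha jkea zwwn

Answer: ljt
fggx
tkjbh
nqec
qlmf
jfnc
gpv
pjvd
kgha
jkea
zwwn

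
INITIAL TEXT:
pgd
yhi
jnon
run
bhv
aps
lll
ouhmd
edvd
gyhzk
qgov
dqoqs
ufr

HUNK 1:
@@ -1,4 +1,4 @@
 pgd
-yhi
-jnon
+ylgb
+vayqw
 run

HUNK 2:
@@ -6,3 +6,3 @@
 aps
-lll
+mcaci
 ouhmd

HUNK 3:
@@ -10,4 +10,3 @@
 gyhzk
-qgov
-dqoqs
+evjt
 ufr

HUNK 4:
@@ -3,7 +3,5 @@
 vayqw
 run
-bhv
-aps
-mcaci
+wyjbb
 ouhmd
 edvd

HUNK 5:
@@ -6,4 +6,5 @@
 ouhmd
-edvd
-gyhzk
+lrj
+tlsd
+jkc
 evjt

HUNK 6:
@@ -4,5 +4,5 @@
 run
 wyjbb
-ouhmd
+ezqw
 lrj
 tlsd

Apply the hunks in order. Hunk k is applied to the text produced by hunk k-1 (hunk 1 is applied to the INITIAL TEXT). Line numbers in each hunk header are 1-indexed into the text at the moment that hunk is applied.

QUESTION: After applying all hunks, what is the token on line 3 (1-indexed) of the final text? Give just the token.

Hunk 1: at line 1 remove [yhi,jnon] add [ylgb,vayqw] -> 13 lines: pgd ylgb vayqw run bhv aps lll ouhmd edvd gyhzk qgov dqoqs ufr
Hunk 2: at line 6 remove [lll] add [mcaci] -> 13 lines: pgd ylgb vayqw run bhv aps mcaci ouhmd edvd gyhzk qgov dqoqs ufr
Hunk 3: at line 10 remove [qgov,dqoqs] add [evjt] -> 12 lines: pgd ylgb vayqw run bhv aps mcaci ouhmd edvd gyhzk evjt ufr
Hunk 4: at line 3 remove [bhv,aps,mcaci] add [wyjbb] -> 10 lines: pgd ylgb vayqw run wyjbb ouhmd edvd gyhzk evjt ufr
Hunk 5: at line 6 remove [edvd,gyhzk] add [lrj,tlsd,jkc] -> 11 lines: pgd ylgb vayqw run wyjbb ouhmd lrj tlsd jkc evjt ufr
Hunk 6: at line 4 remove [ouhmd] add [ezqw] -> 11 lines: pgd ylgb vayqw run wyjbb ezqw lrj tlsd jkc evjt ufr
Final line 3: vayqw

Answer: vayqw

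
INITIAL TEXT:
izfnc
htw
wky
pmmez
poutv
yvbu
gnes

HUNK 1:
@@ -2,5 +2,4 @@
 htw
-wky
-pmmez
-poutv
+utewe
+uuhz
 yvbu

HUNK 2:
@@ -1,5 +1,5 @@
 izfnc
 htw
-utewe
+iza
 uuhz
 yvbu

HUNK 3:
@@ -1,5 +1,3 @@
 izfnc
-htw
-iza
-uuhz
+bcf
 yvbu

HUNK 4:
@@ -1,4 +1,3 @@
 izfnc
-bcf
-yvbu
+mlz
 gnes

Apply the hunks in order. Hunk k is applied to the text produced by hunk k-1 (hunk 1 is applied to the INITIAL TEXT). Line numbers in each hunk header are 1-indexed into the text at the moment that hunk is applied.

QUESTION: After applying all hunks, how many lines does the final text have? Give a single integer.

Hunk 1: at line 2 remove [wky,pmmez,poutv] add [utewe,uuhz] -> 6 lines: izfnc htw utewe uuhz yvbu gnes
Hunk 2: at line 1 remove [utewe] add [iza] -> 6 lines: izfnc htw iza uuhz yvbu gnes
Hunk 3: at line 1 remove [htw,iza,uuhz] add [bcf] -> 4 lines: izfnc bcf yvbu gnes
Hunk 4: at line 1 remove [bcf,yvbu] add [mlz] -> 3 lines: izfnc mlz gnes
Final line count: 3

Answer: 3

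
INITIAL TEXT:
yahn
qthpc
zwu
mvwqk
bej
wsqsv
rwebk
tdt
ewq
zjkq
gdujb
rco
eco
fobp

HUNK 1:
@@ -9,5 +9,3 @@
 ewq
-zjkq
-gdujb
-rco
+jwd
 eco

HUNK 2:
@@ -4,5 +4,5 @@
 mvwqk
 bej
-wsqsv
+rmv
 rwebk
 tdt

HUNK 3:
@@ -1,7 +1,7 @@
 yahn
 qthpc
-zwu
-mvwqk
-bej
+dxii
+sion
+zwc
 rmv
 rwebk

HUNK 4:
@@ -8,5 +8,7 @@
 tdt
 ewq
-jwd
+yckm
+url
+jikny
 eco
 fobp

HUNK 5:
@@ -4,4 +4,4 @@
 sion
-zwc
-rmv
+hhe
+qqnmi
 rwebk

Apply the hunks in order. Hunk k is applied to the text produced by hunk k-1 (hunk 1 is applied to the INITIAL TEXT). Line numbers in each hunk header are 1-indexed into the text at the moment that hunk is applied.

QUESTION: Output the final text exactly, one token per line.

Hunk 1: at line 9 remove [zjkq,gdujb,rco] add [jwd] -> 12 lines: yahn qthpc zwu mvwqk bej wsqsv rwebk tdt ewq jwd eco fobp
Hunk 2: at line 4 remove [wsqsv] add [rmv] -> 12 lines: yahn qthpc zwu mvwqk bej rmv rwebk tdt ewq jwd eco fobp
Hunk 3: at line 1 remove [zwu,mvwqk,bej] add [dxii,sion,zwc] -> 12 lines: yahn qthpc dxii sion zwc rmv rwebk tdt ewq jwd eco fobp
Hunk 4: at line 8 remove [jwd] add [yckm,url,jikny] -> 14 lines: yahn qthpc dxii sion zwc rmv rwebk tdt ewq yckm url jikny eco fobp
Hunk 5: at line 4 remove [zwc,rmv] add [hhe,qqnmi] -> 14 lines: yahn qthpc dxii sion hhe qqnmi rwebk tdt ewq yckm url jikny eco fobp

Answer: yahn
qthpc
dxii
sion
hhe
qqnmi
rwebk
tdt
ewq
yckm
url
jikny
eco
fobp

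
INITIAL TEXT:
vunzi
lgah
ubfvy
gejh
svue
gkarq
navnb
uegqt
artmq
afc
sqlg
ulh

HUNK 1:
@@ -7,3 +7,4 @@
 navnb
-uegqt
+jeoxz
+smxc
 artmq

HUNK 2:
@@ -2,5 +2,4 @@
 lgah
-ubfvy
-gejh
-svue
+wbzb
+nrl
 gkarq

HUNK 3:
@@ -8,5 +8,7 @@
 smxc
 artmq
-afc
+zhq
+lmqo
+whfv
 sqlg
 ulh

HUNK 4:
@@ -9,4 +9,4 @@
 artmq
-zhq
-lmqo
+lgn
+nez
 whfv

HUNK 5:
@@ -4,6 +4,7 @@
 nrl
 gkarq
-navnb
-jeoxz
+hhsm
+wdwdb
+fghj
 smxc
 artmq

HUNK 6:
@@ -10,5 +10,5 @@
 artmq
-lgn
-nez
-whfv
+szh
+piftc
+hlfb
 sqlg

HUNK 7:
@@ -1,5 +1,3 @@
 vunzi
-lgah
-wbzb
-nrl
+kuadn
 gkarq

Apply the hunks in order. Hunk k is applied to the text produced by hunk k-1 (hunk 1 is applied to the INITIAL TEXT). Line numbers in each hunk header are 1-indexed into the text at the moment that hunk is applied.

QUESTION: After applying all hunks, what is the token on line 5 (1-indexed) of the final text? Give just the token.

Hunk 1: at line 7 remove [uegqt] add [jeoxz,smxc] -> 13 lines: vunzi lgah ubfvy gejh svue gkarq navnb jeoxz smxc artmq afc sqlg ulh
Hunk 2: at line 2 remove [ubfvy,gejh,svue] add [wbzb,nrl] -> 12 lines: vunzi lgah wbzb nrl gkarq navnb jeoxz smxc artmq afc sqlg ulh
Hunk 3: at line 8 remove [afc] add [zhq,lmqo,whfv] -> 14 lines: vunzi lgah wbzb nrl gkarq navnb jeoxz smxc artmq zhq lmqo whfv sqlg ulh
Hunk 4: at line 9 remove [zhq,lmqo] add [lgn,nez] -> 14 lines: vunzi lgah wbzb nrl gkarq navnb jeoxz smxc artmq lgn nez whfv sqlg ulh
Hunk 5: at line 4 remove [navnb,jeoxz] add [hhsm,wdwdb,fghj] -> 15 lines: vunzi lgah wbzb nrl gkarq hhsm wdwdb fghj smxc artmq lgn nez whfv sqlg ulh
Hunk 6: at line 10 remove [lgn,nez,whfv] add [szh,piftc,hlfb] -> 15 lines: vunzi lgah wbzb nrl gkarq hhsm wdwdb fghj smxc artmq szh piftc hlfb sqlg ulh
Hunk 7: at line 1 remove [lgah,wbzb,nrl] add [kuadn] -> 13 lines: vunzi kuadn gkarq hhsm wdwdb fghj smxc artmq szh piftc hlfb sqlg ulh
Final line 5: wdwdb

Answer: wdwdb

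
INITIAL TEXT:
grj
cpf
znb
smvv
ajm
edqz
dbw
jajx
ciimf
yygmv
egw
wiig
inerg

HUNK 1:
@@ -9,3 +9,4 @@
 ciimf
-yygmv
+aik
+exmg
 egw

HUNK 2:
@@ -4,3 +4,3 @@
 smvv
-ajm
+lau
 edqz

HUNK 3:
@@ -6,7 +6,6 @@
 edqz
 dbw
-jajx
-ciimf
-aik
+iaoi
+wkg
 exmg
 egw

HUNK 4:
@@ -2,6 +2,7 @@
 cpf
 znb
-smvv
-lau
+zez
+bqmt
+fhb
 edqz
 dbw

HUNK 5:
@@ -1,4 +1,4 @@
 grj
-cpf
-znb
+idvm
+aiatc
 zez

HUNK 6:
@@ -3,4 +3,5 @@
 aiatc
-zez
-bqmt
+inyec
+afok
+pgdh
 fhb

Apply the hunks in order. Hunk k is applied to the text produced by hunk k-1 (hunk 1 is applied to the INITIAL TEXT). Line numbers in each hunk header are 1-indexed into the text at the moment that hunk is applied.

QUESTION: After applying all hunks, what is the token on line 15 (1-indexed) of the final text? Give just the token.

Answer: inerg

Derivation:
Hunk 1: at line 9 remove [yygmv] add [aik,exmg] -> 14 lines: grj cpf znb smvv ajm edqz dbw jajx ciimf aik exmg egw wiig inerg
Hunk 2: at line 4 remove [ajm] add [lau] -> 14 lines: grj cpf znb smvv lau edqz dbw jajx ciimf aik exmg egw wiig inerg
Hunk 3: at line 6 remove [jajx,ciimf,aik] add [iaoi,wkg] -> 13 lines: grj cpf znb smvv lau edqz dbw iaoi wkg exmg egw wiig inerg
Hunk 4: at line 2 remove [smvv,lau] add [zez,bqmt,fhb] -> 14 lines: grj cpf znb zez bqmt fhb edqz dbw iaoi wkg exmg egw wiig inerg
Hunk 5: at line 1 remove [cpf,znb] add [idvm,aiatc] -> 14 lines: grj idvm aiatc zez bqmt fhb edqz dbw iaoi wkg exmg egw wiig inerg
Hunk 6: at line 3 remove [zez,bqmt] add [inyec,afok,pgdh] -> 15 lines: grj idvm aiatc inyec afok pgdh fhb edqz dbw iaoi wkg exmg egw wiig inerg
Final line 15: inerg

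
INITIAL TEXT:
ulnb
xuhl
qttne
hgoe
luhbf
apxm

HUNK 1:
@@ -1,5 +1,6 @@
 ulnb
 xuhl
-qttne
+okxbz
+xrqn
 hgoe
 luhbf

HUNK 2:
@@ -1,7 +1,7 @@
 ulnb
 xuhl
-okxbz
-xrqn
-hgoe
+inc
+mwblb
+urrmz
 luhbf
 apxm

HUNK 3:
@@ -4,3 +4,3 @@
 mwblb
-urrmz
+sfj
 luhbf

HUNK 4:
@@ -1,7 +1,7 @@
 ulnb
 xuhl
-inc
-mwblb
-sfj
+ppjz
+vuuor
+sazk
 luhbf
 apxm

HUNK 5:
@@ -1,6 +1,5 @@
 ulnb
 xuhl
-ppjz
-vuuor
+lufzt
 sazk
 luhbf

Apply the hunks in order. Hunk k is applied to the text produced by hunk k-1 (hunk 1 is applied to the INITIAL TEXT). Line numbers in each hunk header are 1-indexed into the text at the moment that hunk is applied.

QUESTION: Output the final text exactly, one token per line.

Answer: ulnb
xuhl
lufzt
sazk
luhbf
apxm

Derivation:
Hunk 1: at line 1 remove [qttne] add [okxbz,xrqn] -> 7 lines: ulnb xuhl okxbz xrqn hgoe luhbf apxm
Hunk 2: at line 1 remove [okxbz,xrqn,hgoe] add [inc,mwblb,urrmz] -> 7 lines: ulnb xuhl inc mwblb urrmz luhbf apxm
Hunk 3: at line 4 remove [urrmz] add [sfj] -> 7 lines: ulnb xuhl inc mwblb sfj luhbf apxm
Hunk 4: at line 1 remove [inc,mwblb,sfj] add [ppjz,vuuor,sazk] -> 7 lines: ulnb xuhl ppjz vuuor sazk luhbf apxm
Hunk 5: at line 1 remove [ppjz,vuuor] add [lufzt] -> 6 lines: ulnb xuhl lufzt sazk luhbf apxm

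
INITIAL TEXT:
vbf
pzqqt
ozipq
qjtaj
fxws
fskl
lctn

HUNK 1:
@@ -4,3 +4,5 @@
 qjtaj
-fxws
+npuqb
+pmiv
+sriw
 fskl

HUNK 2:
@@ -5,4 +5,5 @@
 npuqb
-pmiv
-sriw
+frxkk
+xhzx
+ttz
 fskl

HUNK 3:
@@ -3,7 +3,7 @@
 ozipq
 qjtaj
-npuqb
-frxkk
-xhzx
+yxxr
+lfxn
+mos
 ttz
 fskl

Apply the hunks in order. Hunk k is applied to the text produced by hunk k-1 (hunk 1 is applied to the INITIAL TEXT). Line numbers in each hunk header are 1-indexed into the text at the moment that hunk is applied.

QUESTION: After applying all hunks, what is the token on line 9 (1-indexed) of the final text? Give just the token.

Hunk 1: at line 4 remove [fxws] add [npuqb,pmiv,sriw] -> 9 lines: vbf pzqqt ozipq qjtaj npuqb pmiv sriw fskl lctn
Hunk 2: at line 5 remove [pmiv,sriw] add [frxkk,xhzx,ttz] -> 10 lines: vbf pzqqt ozipq qjtaj npuqb frxkk xhzx ttz fskl lctn
Hunk 3: at line 3 remove [npuqb,frxkk,xhzx] add [yxxr,lfxn,mos] -> 10 lines: vbf pzqqt ozipq qjtaj yxxr lfxn mos ttz fskl lctn
Final line 9: fskl

Answer: fskl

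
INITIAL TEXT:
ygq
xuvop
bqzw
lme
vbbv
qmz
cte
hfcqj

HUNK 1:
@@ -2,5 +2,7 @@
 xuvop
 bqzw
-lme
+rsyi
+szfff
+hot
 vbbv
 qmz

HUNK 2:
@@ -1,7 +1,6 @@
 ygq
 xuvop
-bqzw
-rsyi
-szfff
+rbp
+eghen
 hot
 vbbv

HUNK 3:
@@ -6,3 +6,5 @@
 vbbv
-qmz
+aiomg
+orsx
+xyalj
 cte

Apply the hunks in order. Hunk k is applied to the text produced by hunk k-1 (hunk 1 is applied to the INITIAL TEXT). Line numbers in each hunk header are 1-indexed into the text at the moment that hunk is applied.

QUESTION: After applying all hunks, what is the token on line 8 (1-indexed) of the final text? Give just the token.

Answer: orsx

Derivation:
Hunk 1: at line 2 remove [lme] add [rsyi,szfff,hot] -> 10 lines: ygq xuvop bqzw rsyi szfff hot vbbv qmz cte hfcqj
Hunk 2: at line 1 remove [bqzw,rsyi,szfff] add [rbp,eghen] -> 9 lines: ygq xuvop rbp eghen hot vbbv qmz cte hfcqj
Hunk 3: at line 6 remove [qmz] add [aiomg,orsx,xyalj] -> 11 lines: ygq xuvop rbp eghen hot vbbv aiomg orsx xyalj cte hfcqj
Final line 8: orsx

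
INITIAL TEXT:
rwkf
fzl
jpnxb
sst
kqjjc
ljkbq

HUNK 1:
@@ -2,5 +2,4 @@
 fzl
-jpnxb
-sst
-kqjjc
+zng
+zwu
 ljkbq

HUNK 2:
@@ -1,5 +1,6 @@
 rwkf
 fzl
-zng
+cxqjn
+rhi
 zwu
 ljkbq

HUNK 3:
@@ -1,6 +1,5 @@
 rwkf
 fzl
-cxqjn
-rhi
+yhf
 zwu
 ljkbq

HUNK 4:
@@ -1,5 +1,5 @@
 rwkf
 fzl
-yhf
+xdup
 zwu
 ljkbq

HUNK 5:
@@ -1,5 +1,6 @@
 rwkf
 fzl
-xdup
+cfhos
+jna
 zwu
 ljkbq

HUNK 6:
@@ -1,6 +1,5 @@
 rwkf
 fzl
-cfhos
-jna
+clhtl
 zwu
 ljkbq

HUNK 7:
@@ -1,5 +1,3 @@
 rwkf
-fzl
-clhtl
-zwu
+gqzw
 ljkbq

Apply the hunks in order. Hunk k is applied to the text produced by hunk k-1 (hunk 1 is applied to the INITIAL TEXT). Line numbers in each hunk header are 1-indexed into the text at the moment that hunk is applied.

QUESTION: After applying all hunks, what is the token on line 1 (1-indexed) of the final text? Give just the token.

Answer: rwkf

Derivation:
Hunk 1: at line 2 remove [jpnxb,sst,kqjjc] add [zng,zwu] -> 5 lines: rwkf fzl zng zwu ljkbq
Hunk 2: at line 1 remove [zng] add [cxqjn,rhi] -> 6 lines: rwkf fzl cxqjn rhi zwu ljkbq
Hunk 3: at line 1 remove [cxqjn,rhi] add [yhf] -> 5 lines: rwkf fzl yhf zwu ljkbq
Hunk 4: at line 1 remove [yhf] add [xdup] -> 5 lines: rwkf fzl xdup zwu ljkbq
Hunk 5: at line 1 remove [xdup] add [cfhos,jna] -> 6 lines: rwkf fzl cfhos jna zwu ljkbq
Hunk 6: at line 1 remove [cfhos,jna] add [clhtl] -> 5 lines: rwkf fzl clhtl zwu ljkbq
Hunk 7: at line 1 remove [fzl,clhtl,zwu] add [gqzw] -> 3 lines: rwkf gqzw ljkbq
Final line 1: rwkf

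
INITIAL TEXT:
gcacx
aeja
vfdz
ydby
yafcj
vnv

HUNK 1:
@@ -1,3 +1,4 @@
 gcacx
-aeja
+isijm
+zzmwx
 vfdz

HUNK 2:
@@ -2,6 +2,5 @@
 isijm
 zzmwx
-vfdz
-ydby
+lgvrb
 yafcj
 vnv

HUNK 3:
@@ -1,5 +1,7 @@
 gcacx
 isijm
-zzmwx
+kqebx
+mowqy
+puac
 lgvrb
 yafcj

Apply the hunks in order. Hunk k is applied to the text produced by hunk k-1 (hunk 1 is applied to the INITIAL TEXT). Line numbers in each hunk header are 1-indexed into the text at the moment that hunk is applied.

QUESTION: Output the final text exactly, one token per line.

Answer: gcacx
isijm
kqebx
mowqy
puac
lgvrb
yafcj
vnv

Derivation:
Hunk 1: at line 1 remove [aeja] add [isijm,zzmwx] -> 7 lines: gcacx isijm zzmwx vfdz ydby yafcj vnv
Hunk 2: at line 2 remove [vfdz,ydby] add [lgvrb] -> 6 lines: gcacx isijm zzmwx lgvrb yafcj vnv
Hunk 3: at line 1 remove [zzmwx] add [kqebx,mowqy,puac] -> 8 lines: gcacx isijm kqebx mowqy puac lgvrb yafcj vnv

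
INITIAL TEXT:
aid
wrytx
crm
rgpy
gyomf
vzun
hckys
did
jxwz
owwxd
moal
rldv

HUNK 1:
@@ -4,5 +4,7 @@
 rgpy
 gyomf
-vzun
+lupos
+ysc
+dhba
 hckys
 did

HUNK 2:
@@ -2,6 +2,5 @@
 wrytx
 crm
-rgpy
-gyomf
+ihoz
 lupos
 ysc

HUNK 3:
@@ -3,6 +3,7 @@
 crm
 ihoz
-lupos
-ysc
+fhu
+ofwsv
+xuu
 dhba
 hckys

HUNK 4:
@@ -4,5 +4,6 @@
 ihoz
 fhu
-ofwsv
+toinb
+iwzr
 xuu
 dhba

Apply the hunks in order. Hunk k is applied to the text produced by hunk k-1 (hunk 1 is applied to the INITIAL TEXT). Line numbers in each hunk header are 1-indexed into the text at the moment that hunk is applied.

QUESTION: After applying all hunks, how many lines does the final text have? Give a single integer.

Answer: 15

Derivation:
Hunk 1: at line 4 remove [vzun] add [lupos,ysc,dhba] -> 14 lines: aid wrytx crm rgpy gyomf lupos ysc dhba hckys did jxwz owwxd moal rldv
Hunk 2: at line 2 remove [rgpy,gyomf] add [ihoz] -> 13 lines: aid wrytx crm ihoz lupos ysc dhba hckys did jxwz owwxd moal rldv
Hunk 3: at line 3 remove [lupos,ysc] add [fhu,ofwsv,xuu] -> 14 lines: aid wrytx crm ihoz fhu ofwsv xuu dhba hckys did jxwz owwxd moal rldv
Hunk 4: at line 4 remove [ofwsv] add [toinb,iwzr] -> 15 lines: aid wrytx crm ihoz fhu toinb iwzr xuu dhba hckys did jxwz owwxd moal rldv
Final line count: 15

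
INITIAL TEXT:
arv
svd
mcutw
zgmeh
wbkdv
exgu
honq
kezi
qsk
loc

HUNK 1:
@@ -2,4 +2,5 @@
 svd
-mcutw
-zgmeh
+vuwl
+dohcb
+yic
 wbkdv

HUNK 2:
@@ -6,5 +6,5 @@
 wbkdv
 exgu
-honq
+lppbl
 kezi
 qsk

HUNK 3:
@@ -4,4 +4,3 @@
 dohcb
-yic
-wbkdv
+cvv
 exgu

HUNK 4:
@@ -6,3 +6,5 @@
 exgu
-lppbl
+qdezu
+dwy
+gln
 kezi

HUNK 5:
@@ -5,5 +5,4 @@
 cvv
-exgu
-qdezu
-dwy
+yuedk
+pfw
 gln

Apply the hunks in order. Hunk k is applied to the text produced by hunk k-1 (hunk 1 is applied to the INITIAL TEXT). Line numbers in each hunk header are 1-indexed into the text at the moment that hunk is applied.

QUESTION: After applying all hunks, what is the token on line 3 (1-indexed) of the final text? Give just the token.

Hunk 1: at line 2 remove [mcutw,zgmeh] add [vuwl,dohcb,yic] -> 11 lines: arv svd vuwl dohcb yic wbkdv exgu honq kezi qsk loc
Hunk 2: at line 6 remove [honq] add [lppbl] -> 11 lines: arv svd vuwl dohcb yic wbkdv exgu lppbl kezi qsk loc
Hunk 3: at line 4 remove [yic,wbkdv] add [cvv] -> 10 lines: arv svd vuwl dohcb cvv exgu lppbl kezi qsk loc
Hunk 4: at line 6 remove [lppbl] add [qdezu,dwy,gln] -> 12 lines: arv svd vuwl dohcb cvv exgu qdezu dwy gln kezi qsk loc
Hunk 5: at line 5 remove [exgu,qdezu,dwy] add [yuedk,pfw] -> 11 lines: arv svd vuwl dohcb cvv yuedk pfw gln kezi qsk loc
Final line 3: vuwl

Answer: vuwl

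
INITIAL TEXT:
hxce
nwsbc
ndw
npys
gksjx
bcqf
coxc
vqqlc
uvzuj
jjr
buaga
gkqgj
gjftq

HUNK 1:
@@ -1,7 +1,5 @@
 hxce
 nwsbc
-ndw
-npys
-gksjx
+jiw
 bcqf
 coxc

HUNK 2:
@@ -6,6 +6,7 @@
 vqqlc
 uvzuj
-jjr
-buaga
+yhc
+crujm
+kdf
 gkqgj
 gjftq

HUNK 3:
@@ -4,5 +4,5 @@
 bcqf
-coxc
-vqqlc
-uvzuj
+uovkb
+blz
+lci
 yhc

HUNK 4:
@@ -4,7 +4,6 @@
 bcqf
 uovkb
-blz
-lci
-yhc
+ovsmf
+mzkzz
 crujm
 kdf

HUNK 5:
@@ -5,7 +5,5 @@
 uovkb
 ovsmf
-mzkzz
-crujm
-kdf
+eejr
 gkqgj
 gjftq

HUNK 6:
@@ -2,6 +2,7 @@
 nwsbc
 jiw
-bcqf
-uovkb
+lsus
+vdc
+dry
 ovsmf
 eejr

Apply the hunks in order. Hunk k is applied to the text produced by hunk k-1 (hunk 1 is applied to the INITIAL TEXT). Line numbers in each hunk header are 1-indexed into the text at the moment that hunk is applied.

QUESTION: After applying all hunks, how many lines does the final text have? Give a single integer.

Hunk 1: at line 1 remove [ndw,npys,gksjx] add [jiw] -> 11 lines: hxce nwsbc jiw bcqf coxc vqqlc uvzuj jjr buaga gkqgj gjftq
Hunk 2: at line 6 remove [jjr,buaga] add [yhc,crujm,kdf] -> 12 lines: hxce nwsbc jiw bcqf coxc vqqlc uvzuj yhc crujm kdf gkqgj gjftq
Hunk 3: at line 4 remove [coxc,vqqlc,uvzuj] add [uovkb,blz,lci] -> 12 lines: hxce nwsbc jiw bcqf uovkb blz lci yhc crujm kdf gkqgj gjftq
Hunk 4: at line 4 remove [blz,lci,yhc] add [ovsmf,mzkzz] -> 11 lines: hxce nwsbc jiw bcqf uovkb ovsmf mzkzz crujm kdf gkqgj gjftq
Hunk 5: at line 5 remove [mzkzz,crujm,kdf] add [eejr] -> 9 lines: hxce nwsbc jiw bcqf uovkb ovsmf eejr gkqgj gjftq
Hunk 6: at line 2 remove [bcqf,uovkb] add [lsus,vdc,dry] -> 10 lines: hxce nwsbc jiw lsus vdc dry ovsmf eejr gkqgj gjftq
Final line count: 10

Answer: 10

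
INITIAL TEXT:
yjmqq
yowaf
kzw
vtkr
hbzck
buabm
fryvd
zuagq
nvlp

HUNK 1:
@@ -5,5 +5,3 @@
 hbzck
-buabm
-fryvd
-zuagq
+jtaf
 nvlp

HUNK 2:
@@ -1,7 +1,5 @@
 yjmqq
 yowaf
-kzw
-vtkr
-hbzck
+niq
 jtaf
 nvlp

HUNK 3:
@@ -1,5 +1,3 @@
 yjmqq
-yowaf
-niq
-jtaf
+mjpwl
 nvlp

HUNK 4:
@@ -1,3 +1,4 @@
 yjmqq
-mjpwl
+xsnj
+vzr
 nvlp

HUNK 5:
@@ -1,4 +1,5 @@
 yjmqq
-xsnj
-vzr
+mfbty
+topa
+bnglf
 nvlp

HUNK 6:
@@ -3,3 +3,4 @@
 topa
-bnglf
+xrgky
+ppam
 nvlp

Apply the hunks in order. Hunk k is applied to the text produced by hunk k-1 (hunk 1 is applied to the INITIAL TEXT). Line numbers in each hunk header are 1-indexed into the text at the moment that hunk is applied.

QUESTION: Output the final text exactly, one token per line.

Hunk 1: at line 5 remove [buabm,fryvd,zuagq] add [jtaf] -> 7 lines: yjmqq yowaf kzw vtkr hbzck jtaf nvlp
Hunk 2: at line 1 remove [kzw,vtkr,hbzck] add [niq] -> 5 lines: yjmqq yowaf niq jtaf nvlp
Hunk 3: at line 1 remove [yowaf,niq,jtaf] add [mjpwl] -> 3 lines: yjmqq mjpwl nvlp
Hunk 4: at line 1 remove [mjpwl] add [xsnj,vzr] -> 4 lines: yjmqq xsnj vzr nvlp
Hunk 5: at line 1 remove [xsnj,vzr] add [mfbty,topa,bnglf] -> 5 lines: yjmqq mfbty topa bnglf nvlp
Hunk 6: at line 3 remove [bnglf] add [xrgky,ppam] -> 6 lines: yjmqq mfbty topa xrgky ppam nvlp

Answer: yjmqq
mfbty
topa
xrgky
ppam
nvlp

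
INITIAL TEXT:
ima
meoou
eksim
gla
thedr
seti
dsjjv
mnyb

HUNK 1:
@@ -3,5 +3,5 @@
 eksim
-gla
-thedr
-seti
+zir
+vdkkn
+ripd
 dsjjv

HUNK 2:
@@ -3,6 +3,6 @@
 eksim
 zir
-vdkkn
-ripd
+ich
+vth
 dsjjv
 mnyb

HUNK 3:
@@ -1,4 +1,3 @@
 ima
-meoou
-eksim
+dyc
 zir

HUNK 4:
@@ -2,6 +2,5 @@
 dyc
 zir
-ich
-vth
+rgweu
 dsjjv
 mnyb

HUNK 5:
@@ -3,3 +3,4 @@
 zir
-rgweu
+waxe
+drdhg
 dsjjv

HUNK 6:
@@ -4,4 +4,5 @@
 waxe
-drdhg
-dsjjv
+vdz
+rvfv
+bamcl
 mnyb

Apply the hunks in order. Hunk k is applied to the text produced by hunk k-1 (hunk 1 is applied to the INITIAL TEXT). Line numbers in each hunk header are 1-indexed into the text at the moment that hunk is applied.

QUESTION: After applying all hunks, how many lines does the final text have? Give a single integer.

Answer: 8

Derivation:
Hunk 1: at line 3 remove [gla,thedr,seti] add [zir,vdkkn,ripd] -> 8 lines: ima meoou eksim zir vdkkn ripd dsjjv mnyb
Hunk 2: at line 3 remove [vdkkn,ripd] add [ich,vth] -> 8 lines: ima meoou eksim zir ich vth dsjjv mnyb
Hunk 3: at line 1 remove [meoou,eksim] add [dyc] -> 7 lines: ima dyc zir ich vth dsjjv mnyb
Hunk 4: at line 2 remove [ich,vth] add [rgweu] -> 6 lines: ima dyc zir rgweu dsjjv mnyb
Hunk 5: at line 3 remove [rgweu] add [waxe,drdhg] -> 7 lines: ima dyc zir waxe drdhg dsjjv mnyb
Hunk 6: at line 4 remove [drdhg,dsjjv] add [vdz,rvfv,bamcl] -> 8 lines: ima dyc zir waxe vdz rvfv bamcl mnyb
Final line count: 8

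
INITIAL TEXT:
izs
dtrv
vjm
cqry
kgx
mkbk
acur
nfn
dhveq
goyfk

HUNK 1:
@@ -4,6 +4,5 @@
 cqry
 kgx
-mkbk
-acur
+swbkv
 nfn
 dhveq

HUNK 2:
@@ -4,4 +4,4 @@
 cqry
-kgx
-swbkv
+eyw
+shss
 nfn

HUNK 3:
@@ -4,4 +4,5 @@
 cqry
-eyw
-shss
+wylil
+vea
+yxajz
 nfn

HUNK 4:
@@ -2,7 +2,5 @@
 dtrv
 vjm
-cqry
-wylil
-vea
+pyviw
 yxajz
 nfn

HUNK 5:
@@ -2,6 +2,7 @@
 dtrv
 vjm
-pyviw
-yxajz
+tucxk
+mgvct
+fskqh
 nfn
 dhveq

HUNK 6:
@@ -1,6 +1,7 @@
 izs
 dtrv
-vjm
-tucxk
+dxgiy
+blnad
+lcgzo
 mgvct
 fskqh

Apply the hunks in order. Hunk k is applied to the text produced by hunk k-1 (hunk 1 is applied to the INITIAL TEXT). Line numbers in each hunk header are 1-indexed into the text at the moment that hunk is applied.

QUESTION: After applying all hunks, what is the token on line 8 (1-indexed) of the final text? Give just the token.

Hunk 1: at line 4 remove [mkbk,acur] add [swbkv] -> 9 lines: izs dtrv vjm cqry kgx swbkv nfn dhveq goyfk
Hunk 2: at line 4 remove [kgx,swbkv] add [eyw,shss] -> 9 lines: izs dtrv vjm cqry eyw shss nfn dhveq goyfk
Hunk 3: at line 4 remove [eyw,shss] add [wylil,vea,yxajz] -> 10 lines: izs dtrv vjm cqry wylil vea yxajz nfn dhveq goyfk
Hunk 4: at line 2 remove [cqry,wylil,vea] add [pyviw] -> 8 lines: izs dtrv vjm pyviw yxajz nfn dhveq goyfk
Hunk 5: at line 2 remove [pyviw,yxajz] add [tucxk,mgvct,fskqh] -> 9 lines: izs dtrv vjm tucxk mgvct fskqh nfn dhveq goyfk
Hunk 6: at line 1 remove [vjm,tucxk] add [dxgiy,blnad,lcgzo] -> 10 lines: izs dtrv dxgiy blnad lcgzo mgvct fskqh nfn dhveq goyfk
Final line 8: nfn

Answer: nfn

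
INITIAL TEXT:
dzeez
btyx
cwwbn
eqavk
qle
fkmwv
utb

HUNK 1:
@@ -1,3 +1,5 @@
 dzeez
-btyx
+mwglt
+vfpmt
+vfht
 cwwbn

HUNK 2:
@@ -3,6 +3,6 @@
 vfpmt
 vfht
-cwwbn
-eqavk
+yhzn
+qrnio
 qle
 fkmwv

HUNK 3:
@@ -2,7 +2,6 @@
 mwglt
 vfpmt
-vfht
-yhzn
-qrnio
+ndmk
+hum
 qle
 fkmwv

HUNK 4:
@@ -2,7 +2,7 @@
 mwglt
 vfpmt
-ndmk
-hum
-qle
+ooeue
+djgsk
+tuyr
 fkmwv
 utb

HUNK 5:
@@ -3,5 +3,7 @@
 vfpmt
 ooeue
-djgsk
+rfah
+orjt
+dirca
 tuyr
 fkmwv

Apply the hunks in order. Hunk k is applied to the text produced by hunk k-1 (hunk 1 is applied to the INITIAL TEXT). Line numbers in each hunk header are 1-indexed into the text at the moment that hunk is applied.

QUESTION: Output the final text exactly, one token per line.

Hunk 1: at line 1 remove [btyx] add [mwglt,vfpmt,vfht] -> 9 lines: dzeez mwglt vfpmt vfht cwwbn eqavk qle fkmwv utb
Hunk 2: at line 3 remove [cwwbn,eqavk] add [yhzn,qrnio] -> 9 lines: dzeez mwglt vfpmt vfht yhzn qrnio qle fkmwv utb
Hunk 3: at line 2 remove [vfht,yhzn,qrnio] add [ndmk,hum] -> 8 lines: dzeez mwglt vfpmt ndmk hum qle fkmwv utb
Hunk 4: at line 2 remove [ndmk,hum,qle] add [ooeue,djgsk,tuyr] -> 8 lines: dzeez mwglt vfpmt ooeue djgsk tuyr fkmwv utb
Hunk 5: at line 3 remove [djgsk] add [rfah,orjt,dirca] -> 10 lines: dzeez mwglt vfpmt ooeue rfah orjt dirca tuyr fkmwv utb

Answer: dzeez
mwglt
vfpmt
ooeue
rfah
orjt
dirca
tuyr
fkmwv
utb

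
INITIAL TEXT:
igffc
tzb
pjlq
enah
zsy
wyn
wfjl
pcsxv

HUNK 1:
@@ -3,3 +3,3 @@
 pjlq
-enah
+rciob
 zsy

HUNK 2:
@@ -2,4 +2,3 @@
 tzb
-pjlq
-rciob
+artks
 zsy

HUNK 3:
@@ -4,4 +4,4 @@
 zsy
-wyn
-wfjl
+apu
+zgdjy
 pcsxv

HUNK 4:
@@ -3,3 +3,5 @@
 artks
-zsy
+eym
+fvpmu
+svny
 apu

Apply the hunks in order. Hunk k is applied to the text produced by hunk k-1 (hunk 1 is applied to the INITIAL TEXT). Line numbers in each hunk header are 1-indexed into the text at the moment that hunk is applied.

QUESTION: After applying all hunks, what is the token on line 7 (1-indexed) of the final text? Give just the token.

Hunk 1: at line 3 remove [enah] add [rciob] -> 8 lines: igffc tzb pjlq rciob zsy wyn wfjl pcsxv
Hunk 2: at line 2 remove [pjlq,rciob] add [artks] -> 7 lines: igffc tzb artks zsy wyn wfjl pcsxv
Hunk 3: at line 4 remove [wyn,wfjl] add [apu,zgdjy] -> 7 lines: igffc tzb artks zsy apu zgdjy pcsxv
Hunk 4: at line 3 remove [zsy] add [eym,fvpmu,svny] -> 9 lines: igffc tzb artks eym fvpmu svny apu zgdjy pcsxv
Final line 7: apu

Answer: apu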